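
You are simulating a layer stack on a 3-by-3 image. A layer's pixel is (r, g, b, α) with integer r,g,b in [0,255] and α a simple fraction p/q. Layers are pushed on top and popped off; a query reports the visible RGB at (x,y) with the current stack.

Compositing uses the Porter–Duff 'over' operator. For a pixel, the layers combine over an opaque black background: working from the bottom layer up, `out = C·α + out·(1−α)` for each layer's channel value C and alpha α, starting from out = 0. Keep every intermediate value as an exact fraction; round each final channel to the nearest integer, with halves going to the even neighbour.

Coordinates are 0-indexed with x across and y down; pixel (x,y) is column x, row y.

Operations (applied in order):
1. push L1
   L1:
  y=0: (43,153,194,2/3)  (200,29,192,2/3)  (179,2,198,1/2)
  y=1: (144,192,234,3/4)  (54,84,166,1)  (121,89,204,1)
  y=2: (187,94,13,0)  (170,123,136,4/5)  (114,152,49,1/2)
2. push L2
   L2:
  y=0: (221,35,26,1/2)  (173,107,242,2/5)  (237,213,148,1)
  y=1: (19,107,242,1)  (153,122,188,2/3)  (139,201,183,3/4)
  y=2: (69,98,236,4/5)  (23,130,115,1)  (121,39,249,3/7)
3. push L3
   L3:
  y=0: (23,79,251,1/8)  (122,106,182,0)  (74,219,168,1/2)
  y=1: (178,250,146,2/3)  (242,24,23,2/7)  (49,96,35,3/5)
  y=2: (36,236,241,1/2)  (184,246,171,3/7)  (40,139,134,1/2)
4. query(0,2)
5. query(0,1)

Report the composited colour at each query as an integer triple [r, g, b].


query (0,2) [L1,L2,L3] — begin 0,0,0
+L1 (α=0) → [0, 0, 0]
+L2 (α=4/5) → [276/5, 392/5, 944/5]
+L3 (α=1/2) → [228/5, 786/5, 2149/10]
rounded: [46, 157, 215]

query (0,1) [L1,L2,L3] — begin 0,0,0
after L1 α=3/4: [108, 144, 351/2]
after L2 α=1: [19, 107, 242]
after L3 α=2/3: [125, 607/3, 178]
rounded: [125, 202, 178]


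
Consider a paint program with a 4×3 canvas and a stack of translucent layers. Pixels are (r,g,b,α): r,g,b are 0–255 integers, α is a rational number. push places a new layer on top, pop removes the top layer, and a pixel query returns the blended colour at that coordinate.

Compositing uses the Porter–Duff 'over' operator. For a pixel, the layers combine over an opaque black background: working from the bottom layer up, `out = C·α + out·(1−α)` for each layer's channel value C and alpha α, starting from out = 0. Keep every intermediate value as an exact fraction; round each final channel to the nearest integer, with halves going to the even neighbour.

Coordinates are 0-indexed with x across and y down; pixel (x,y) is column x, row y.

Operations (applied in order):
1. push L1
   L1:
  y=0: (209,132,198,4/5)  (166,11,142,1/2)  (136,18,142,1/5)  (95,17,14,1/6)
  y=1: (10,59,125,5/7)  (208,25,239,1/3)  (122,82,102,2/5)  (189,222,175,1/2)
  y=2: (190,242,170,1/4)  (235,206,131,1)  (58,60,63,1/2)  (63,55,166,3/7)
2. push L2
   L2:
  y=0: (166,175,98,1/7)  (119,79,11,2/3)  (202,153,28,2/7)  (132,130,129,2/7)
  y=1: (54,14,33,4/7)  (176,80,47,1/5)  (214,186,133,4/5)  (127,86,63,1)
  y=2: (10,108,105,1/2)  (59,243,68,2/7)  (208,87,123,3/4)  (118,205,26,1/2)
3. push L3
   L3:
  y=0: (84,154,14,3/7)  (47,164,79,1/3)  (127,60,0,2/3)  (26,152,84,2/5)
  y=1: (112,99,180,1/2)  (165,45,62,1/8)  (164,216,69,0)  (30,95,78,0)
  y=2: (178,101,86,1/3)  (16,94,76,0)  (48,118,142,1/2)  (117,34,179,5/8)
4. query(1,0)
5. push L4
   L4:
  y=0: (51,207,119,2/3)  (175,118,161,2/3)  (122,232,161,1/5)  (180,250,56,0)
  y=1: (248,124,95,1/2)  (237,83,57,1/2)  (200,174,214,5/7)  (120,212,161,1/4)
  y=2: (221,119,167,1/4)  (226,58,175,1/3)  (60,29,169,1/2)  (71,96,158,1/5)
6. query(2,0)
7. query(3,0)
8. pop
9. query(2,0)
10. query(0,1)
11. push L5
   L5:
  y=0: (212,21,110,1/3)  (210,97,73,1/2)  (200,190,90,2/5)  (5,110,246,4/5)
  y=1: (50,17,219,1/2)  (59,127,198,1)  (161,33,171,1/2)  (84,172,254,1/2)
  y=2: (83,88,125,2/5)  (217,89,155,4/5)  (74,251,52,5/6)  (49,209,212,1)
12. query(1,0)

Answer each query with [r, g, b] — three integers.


(1,0) stack=L1,L2,L3; from [0,0,0]:
L1 α=1/2: [83, 11/2, 71]
L2 α=2/3: [107, 109/2, 31]
L3 α=1/3: [87, 91, 47]
rounded: [87, 91, 47]

query (2,0) [L1,L2,L3,L4] — begin 0,0,0
L1 α=1/5: [136/5, 18/5, 142/5]
L2 α=2/7: [540/7, 324/7, 198/7]
L3 α=2/3: [2318/21, 388/7, 66/7]
L4 α=1/5: [11834/105, 3176/35, 1391/35]
→ [113, 91, 40]

(3,0) stack=L1,L2,L3,L4; from [0,0,0]:
after L1 α=1/6: [95/6, 17/6, 7/3]
after L2 α=2/7: [2059/42, 235/6, 809/21]
after L3 α=2/5: [2787/70, 843/10, 397/7]
after L4 α=0: [2787/70, 843/10, 397/7]
rounded: [40, 84, 57]

query (2,0) [L1,L2,L3] — begin 0,0,0
+L1 (α=1/5) → [136/5, 18/5, 142/5]
+L2 (α=2/7) → [540/7, 324/7, 198/7]
+L3 (α=2/3) → [2318/21, 388/7, 66/7]
rounded: [110, 55, 9]

at x=0,y=1 over L1,L2,L3:
after L1 α=5/7: [50/7, 295/7, 625/7]
after L2 α=4/7: [1662/49, 1277/49, 2799/49]
after L3 α=1/2: [3575/49, 3064/49, 11619/98]
= [73, 63, 119]

query (1,0) [L1,L2,L3,L5] — begin 0,0,0
+L1 (α=1/2) → [83, 11/2, 71]
+L2 (α=2/3) → [107, 109/2, 31]
+L3 (α=1/3) → [87, 91, 47]
+L5 (α=1/2) → [297/2, 94, 60]
= [148, 94, 60]


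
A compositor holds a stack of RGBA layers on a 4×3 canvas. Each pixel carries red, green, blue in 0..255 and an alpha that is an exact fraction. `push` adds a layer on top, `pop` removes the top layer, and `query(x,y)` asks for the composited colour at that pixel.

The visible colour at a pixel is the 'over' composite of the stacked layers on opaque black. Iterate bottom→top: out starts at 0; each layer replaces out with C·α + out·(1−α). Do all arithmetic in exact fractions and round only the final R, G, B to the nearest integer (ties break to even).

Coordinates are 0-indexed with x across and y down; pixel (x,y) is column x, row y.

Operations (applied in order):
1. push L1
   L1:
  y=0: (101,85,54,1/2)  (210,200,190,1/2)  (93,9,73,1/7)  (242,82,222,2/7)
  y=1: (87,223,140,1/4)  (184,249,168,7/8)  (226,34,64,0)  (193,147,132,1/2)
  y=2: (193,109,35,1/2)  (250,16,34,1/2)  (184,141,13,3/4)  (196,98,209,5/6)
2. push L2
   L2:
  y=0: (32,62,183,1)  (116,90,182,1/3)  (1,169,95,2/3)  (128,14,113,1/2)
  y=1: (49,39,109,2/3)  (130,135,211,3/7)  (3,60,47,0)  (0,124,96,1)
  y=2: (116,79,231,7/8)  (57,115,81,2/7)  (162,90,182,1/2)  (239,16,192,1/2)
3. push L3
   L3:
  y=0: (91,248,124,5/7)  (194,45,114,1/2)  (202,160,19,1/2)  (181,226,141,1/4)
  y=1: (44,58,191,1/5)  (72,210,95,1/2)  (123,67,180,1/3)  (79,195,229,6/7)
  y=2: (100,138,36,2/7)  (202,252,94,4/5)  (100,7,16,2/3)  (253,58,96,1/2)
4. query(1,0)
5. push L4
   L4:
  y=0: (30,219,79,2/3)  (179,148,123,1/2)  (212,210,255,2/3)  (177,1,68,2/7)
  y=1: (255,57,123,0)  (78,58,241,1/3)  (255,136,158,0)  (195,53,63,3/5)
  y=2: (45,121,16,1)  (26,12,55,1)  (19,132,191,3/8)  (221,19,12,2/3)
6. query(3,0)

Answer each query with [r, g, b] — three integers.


at x=1,y=0 over L1,L2,L3:
after L1 α=1/2: [105, 100, 95]
after L2 α=1/3: [326/3, 290/3, 124]
after L3 α=1/2: [454/3, 425/6, 119]
rounded: [151, 71, 119]

(3,0) stack=L1,L2,L3,L4; from [0,0,0]:
after L1 α=2/7: [484/7, 164/7, 444/7]
after L2 α=1/2: [690/7, 131/7, 1235/14]
after L3 α=1/4: [3337/28, 1975/28, 5679/56]
after L4 α=2/7: [26597/196, 9931/196, 36011/392]
= [136, 51, 92]


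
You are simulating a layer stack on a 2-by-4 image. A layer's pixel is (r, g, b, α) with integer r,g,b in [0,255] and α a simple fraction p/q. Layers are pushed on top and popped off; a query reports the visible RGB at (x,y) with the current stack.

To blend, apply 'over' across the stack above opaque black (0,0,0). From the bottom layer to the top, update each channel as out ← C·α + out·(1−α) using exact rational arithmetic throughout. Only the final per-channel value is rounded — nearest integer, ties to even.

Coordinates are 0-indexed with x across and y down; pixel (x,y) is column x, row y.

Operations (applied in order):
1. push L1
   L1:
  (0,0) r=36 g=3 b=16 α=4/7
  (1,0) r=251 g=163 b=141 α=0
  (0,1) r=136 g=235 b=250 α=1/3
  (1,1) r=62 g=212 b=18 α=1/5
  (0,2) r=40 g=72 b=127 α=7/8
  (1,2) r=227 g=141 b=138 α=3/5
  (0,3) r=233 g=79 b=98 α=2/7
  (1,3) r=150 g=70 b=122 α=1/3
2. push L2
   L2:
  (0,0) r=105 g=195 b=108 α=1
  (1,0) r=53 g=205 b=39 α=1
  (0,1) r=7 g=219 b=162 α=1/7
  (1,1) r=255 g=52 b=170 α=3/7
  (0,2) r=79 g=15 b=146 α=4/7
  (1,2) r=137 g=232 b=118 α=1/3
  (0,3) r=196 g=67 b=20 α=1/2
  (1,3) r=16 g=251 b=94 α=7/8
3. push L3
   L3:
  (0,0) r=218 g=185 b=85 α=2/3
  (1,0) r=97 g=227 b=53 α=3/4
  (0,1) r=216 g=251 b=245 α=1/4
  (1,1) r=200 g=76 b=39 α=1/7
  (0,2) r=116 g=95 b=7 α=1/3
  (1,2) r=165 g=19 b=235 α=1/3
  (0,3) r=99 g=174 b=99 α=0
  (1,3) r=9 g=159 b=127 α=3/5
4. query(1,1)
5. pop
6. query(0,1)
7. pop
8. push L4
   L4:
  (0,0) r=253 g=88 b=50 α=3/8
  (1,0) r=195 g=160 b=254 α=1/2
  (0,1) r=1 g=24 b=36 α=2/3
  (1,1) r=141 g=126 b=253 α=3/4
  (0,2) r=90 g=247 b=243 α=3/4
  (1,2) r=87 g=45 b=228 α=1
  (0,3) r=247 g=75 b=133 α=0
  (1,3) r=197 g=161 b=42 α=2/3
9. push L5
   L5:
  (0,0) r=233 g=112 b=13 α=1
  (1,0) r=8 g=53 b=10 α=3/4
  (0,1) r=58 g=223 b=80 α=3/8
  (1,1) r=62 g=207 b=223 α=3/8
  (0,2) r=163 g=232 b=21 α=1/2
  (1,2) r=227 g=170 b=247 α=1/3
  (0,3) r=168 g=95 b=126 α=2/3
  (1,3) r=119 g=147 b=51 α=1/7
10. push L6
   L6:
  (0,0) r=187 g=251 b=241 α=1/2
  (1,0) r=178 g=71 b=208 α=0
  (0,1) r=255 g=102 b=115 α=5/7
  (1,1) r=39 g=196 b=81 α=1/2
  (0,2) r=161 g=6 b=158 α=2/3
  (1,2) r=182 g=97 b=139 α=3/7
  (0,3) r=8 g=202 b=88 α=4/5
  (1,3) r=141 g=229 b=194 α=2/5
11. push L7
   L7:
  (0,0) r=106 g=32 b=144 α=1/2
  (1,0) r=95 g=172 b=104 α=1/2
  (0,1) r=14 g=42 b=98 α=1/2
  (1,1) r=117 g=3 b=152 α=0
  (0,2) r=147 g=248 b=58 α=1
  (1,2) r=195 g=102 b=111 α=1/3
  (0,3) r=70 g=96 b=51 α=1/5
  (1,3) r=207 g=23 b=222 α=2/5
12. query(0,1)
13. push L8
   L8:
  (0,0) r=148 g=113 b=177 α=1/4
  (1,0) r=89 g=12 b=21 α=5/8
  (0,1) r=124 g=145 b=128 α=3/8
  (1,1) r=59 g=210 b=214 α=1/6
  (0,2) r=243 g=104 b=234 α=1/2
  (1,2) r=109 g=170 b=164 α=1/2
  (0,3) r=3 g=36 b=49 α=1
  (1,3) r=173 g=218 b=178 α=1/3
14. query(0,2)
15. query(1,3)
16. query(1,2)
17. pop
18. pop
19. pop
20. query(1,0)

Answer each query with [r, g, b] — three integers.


query (1,1) [L1,L2,L3] — begin 0,0,0
+L1 (α=1/5) → [62/5, 212/5, 18/5]
+L2 (α=3/7) → [4073/35, 1628/35, 2622/35]
+L3 (α=1/7) → [31438/245, 12428/245, 17097/245]
→ [128, 51, 70]

query (0,1) [L1,L2] — begin 0,0,0
+L1 (α=1/3) → [136/3, 235/3, 250/3]
+L2 (α=1/7) → [279/7, 689/7, 662/7]
→ [40, 98, 95]

at x=0,y=1 over L1,L4,L5,L6,L7:
+L1 (α=1/3) → [136/3, 235/3, 250/3]
+L4 (α=2/3) → [142/9, 379/9, 466/9]
+L5 (α=3/8) → [569/18, 1979/18, 2245/36]
+L6 (α=5/7) → [12044/63, 6569/63, 12595/126]
+L7 (α=1/2) → [6463/63, 9215/126, 24943/252]
= [103, 73, 99]

(0,2) stack=L1,L4,L5,L6,L7,L8; from [0,0,0]:
+L1 (α=7/8) → [35, 63, 889/8]
+L4 (α=3/4) → [305/4, 201, 6721/32]
+L5 (α=1/2) → [957/8, 433/2, 7393/64]
+L6 (α=2/3) → [3533/24, 457/6, 27617/192]
+L7 (α=1) → [147, 248, 58]
+L8 (α=1/2) → [195, 176, 146]
= [195, 176, 146]

at x=1,y=3 over L1,L4,L5,L6,L7,L8:
L1 α=1/3: [50, 70/3, 122/3]
L4 α=2/3: [148, 1036/9, 374/9]
L5 α=1/7: [1007/7, 359/3, 901/21]
L6 α=2/5: [999/7, 817/5, 3617/35]
L7 α=2/5: [1179/7, 2681/25, 26391/175]
L8 α=1/3: [3569/21, 3604/25, 83932/525]
= [170, 144, 160]

query (1,2) [L1,L4,L5,L6,L7,L8] — begin 0,0,0
L1 α=3/5: [681/5, 423/5, 414/5]
L4 α=1: [87, 45, 228]
L5 α=1/3: [401/3, 260/3, 703/3]
L6 α=3/7: [3242/21, 1913/21, 4063/21]
L7 α=1/3: [10579/63, 5968/63, 10457/63]
L8 α=1/2: [8723/63, 8339/63, 20789/126]
= [138, 132, 165]

(1,0) stack=L1,L4,L5; from [0,0,0]:
+L1 (α=0) → [0, 0, 0]
+L4 (α=1/2) → [195/2, 80, 127]
+L5 (α=3/4) → [243/8, 239/4, 157/4]
= [30, 60, 39]


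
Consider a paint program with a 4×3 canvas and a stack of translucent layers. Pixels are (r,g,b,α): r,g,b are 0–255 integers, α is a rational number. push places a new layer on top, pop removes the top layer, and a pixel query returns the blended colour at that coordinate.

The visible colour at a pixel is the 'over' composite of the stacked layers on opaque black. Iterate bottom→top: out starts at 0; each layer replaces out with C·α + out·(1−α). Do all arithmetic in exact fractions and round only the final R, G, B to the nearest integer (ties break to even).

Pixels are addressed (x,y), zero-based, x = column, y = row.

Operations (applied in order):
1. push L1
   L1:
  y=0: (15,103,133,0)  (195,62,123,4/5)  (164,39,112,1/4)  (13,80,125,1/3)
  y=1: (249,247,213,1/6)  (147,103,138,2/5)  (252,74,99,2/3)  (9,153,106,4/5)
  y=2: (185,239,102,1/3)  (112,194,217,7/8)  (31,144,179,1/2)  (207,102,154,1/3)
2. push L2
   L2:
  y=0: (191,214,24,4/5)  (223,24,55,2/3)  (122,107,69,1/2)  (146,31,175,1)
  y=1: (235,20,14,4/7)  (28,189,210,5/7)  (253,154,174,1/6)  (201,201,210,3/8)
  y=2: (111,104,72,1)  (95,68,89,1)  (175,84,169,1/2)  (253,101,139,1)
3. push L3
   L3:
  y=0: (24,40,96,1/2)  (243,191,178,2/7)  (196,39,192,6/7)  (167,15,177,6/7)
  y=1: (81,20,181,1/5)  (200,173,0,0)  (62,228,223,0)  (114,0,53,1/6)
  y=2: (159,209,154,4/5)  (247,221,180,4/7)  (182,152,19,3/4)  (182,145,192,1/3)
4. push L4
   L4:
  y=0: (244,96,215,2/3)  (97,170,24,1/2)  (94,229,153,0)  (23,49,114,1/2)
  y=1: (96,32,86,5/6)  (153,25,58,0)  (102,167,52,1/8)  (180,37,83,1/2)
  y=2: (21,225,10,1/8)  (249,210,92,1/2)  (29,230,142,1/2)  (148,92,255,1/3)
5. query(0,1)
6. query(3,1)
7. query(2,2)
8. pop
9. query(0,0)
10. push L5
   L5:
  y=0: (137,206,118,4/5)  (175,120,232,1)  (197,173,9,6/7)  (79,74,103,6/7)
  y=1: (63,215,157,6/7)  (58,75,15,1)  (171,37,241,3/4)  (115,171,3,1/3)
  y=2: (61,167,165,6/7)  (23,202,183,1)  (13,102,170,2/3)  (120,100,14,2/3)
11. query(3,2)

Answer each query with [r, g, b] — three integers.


query (0,1) [L1,L2,L3,L4] — begin 0,0,0
after L1 α=1/6: [83/2, 247/6, 71/2]
after L2 α=4/7: [2129/14, 407/14, 325/14]
after L3 α=1/5: [965/7, 954/35, 1917/35]
after L4 α=5/6: [4325/42, 3277/105, 16967/210]
→ [103, 31, 81]

query (3,1) [L1,L2,L3,L4] — begin 0,0,0
after L1 α=4/5: [36/5, 612/5, 424/5]
after L2 α=3/8: [639/8, 1215/8, 527/4]
after L3 α=1/6: [1369/16, 2025/16, 949/8]
after L4 α=1/2: [4249/32, 2617/32, 1613/16]
→ [133, 82, 101]

query (2,2) [L1,L2,L3,L4] — begin 0,0,0
+L1 (α=1/2) → [31/2, 72, 179/2]
+L2 (α=1/2) → [381/4, 78, 517/4]
+L3 (α=3/4) → [2565/16, 267/2, 745/16]
+L4 (α=1/2) → [3029/32, 727/4, 3017/32]
→ [95, 182, 94]

query (0,0) [L1,L2,L3] — begin 0,0,0
+L1 (α=0) → [0, 0, 0]
+L2 (α=4/5) → [764/5, 856/5, 96/5]
+L3 (α=1/2) → [442/5, 528/5, 288/5]
= [88, 106, 58]

at x=3,y=2 over L1,L2,L3,L5:
+L1 (α=1/3) → [69, 34, 154/3]
+L2 (α=1) → [253, 101, 139]
+L3 (α=1/3) → [688/3, 347/3, 470/3]
+L5 (α=2/3) → [1408/9, 947/9, 554/9]
→ [156, 105, 62]


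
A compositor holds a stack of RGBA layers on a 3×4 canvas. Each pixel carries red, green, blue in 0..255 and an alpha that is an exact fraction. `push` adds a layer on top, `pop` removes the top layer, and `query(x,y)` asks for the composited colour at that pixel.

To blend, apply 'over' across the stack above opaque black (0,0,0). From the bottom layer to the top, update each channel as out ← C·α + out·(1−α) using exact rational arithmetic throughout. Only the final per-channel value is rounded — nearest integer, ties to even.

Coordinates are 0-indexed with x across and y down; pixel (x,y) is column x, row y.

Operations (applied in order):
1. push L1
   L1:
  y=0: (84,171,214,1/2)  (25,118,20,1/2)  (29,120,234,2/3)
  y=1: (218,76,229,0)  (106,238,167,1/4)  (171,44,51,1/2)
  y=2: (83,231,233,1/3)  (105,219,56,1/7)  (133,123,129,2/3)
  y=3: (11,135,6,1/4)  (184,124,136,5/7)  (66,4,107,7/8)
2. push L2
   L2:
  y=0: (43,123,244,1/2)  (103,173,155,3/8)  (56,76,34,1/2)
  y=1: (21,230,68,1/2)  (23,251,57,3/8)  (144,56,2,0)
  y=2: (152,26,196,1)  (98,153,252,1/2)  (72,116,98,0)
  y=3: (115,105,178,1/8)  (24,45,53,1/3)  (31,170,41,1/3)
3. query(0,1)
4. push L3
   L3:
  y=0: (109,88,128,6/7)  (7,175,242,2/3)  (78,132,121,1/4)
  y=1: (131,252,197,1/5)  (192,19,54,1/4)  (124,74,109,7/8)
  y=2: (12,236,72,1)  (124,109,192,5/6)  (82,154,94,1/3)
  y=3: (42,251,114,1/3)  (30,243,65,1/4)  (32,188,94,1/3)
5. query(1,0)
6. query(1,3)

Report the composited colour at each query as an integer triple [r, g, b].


query (0,1) [L1,L2] — begin 0,0,0
+L1 (α=0) → [0, 0, 0]
+L2 (α=1/2) → [21/2, 115, 34]
= [10, 115, 34]

at x=1,y=0 over L1,L2,L3:
after L1 α=1/2: [25/2, 59, 10]
after L2 α=3/8: [743/16, 407/4, 515/8]
after L3 α=2/3: [967/48, 1807/12, 4387/24]
= [20, 151, 183]

at x=1,y=3 over L1,L2,L3:
+L1 (α=5/7) → [920/7, 620/7, 680/7]
+L2 (α=1/3) → [2008/21, 1555/21, 577/7]
+L3 (α=1/4) → [1109/14, 814/7, 1093/14]
= [79, 116, 78]


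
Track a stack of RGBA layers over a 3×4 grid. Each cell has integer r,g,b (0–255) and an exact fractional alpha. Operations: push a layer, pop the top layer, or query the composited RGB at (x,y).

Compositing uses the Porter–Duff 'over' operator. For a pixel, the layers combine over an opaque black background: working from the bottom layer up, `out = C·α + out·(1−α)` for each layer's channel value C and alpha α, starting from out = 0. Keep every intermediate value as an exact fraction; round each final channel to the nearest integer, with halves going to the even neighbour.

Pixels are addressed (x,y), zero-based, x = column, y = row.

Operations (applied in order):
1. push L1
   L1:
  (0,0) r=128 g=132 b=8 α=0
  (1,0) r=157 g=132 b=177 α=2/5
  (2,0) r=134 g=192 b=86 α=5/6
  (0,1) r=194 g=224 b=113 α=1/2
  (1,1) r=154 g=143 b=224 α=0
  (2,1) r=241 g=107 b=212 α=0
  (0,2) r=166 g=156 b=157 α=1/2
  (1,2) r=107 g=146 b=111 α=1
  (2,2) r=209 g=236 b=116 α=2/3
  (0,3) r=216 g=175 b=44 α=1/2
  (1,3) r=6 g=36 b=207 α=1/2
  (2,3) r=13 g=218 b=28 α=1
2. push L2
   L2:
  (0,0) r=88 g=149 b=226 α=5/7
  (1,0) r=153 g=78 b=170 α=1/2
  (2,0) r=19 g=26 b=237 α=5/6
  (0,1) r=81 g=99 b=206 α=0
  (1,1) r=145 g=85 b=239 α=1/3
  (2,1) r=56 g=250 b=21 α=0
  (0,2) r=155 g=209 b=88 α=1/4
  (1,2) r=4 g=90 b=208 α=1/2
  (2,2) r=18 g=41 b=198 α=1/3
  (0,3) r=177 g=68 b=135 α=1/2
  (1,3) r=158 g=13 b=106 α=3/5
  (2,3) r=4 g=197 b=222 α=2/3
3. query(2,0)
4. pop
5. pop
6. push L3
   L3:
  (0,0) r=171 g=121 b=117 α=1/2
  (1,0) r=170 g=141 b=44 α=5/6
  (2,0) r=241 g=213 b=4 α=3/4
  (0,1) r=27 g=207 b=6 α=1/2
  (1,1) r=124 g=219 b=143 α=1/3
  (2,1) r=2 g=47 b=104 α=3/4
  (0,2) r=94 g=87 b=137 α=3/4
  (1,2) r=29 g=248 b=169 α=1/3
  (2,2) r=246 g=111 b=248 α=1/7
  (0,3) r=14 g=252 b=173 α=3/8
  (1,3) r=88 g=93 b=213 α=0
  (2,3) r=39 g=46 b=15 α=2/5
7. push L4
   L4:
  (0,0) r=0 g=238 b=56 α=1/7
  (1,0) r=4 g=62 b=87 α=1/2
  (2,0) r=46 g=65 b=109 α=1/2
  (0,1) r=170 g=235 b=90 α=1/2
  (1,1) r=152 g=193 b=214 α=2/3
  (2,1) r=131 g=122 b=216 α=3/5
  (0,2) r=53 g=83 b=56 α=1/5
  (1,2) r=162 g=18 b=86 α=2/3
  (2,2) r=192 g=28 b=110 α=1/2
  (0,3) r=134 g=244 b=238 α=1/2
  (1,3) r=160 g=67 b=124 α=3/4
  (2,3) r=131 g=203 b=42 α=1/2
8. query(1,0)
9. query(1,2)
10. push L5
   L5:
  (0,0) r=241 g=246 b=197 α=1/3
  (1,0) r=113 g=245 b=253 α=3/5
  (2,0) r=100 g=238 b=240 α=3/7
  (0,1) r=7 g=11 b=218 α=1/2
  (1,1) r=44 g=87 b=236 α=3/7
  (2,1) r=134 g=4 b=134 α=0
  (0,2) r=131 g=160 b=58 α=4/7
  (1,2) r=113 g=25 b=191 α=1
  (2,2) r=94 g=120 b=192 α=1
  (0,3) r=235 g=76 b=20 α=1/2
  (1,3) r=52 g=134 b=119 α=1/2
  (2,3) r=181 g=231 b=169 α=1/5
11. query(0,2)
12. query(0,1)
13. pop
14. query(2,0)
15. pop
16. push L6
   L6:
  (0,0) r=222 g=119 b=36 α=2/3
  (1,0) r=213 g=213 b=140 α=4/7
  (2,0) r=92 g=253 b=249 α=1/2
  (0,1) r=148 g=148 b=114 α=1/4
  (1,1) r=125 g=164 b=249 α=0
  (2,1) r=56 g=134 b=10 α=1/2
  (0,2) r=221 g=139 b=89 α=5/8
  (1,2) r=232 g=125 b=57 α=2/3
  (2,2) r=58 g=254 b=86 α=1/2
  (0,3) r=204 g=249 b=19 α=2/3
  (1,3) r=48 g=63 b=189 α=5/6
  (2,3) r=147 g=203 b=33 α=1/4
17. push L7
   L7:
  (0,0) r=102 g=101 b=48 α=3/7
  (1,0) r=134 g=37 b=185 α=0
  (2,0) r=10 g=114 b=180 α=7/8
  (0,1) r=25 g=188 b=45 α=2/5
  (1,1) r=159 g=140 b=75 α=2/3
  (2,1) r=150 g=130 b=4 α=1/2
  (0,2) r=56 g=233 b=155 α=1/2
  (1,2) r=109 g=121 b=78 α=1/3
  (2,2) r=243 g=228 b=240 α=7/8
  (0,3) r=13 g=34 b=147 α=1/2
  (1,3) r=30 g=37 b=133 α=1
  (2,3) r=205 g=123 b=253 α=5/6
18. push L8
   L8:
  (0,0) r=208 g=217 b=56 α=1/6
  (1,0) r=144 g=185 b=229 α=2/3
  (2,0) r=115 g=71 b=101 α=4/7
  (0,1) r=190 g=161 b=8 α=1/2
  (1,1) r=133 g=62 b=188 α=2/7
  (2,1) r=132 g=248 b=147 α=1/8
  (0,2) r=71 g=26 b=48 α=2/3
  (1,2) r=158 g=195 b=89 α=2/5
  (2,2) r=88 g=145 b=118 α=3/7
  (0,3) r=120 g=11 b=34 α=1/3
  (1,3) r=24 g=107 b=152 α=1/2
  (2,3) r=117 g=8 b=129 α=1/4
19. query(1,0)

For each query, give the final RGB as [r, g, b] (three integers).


at x=2,y=0 over L1,L2:
after L1 α=5/6: [335/3, 160, 215/3]
after L2 α=5/6: [310/9, 145/3, 1885/9]
→ [34, 48, 209]

(1,0) stack=L3,L4; from [0,0,0]:
after L3 α=5/6: [425/3, 235/2, 110/3]
after L4 α=1/2: [437/6, 359/4, 371/6]
rounded: [73, 90, 62]

(1,2) stack=L3,L4; from [0,0,0]:
after L3 α=1/3: [29/3, 248/3, 169/3]
after L4 α=2/3: [1001/9, 356/9, 685/9]
rounded: [111, 40, 76]

(0,2) stack=L3,L4,L5; from [0,0,0]:
after L3 α=3/4: [141/2, 261/4, 411/4]
after L4 α=1/5: [67, 344/5, 467/5]
after L5 α=4/7: [725/7, 4232/35, 2561/35]
→ [104, 121, 73]

(0,1) stack=L3,L4,L5; from [0,0,0]:
+L3 (α=1/2) → [27/2, 207/2, 3]
+L4 (α=1/2) → [367/4, 677/4, 93/2]
+L5 (α=1/2) → [395/8, 721/8, 529/4]
→ [49, 90, 132]

(2,0) stack=L3,L4; from [0,0,0]:
after L3 α=3/4: [723/4, 639/4, 3]
after L4 α=1/2: [907/8, 899/8, 56]
= [113, 112, 56]

(1,0) stack=L3,L6,L7,L8; from [0,0,0]:
L3 α=5/6: [425/3, 235/2, 110/3]
L6 α=4/7: [1277/7, 2409/14, 670/7]
L7 α=0: [1277/7, 2409/14, 670/7]
L8 α=2/3: [3293/21, 7589/42, 1292/7]
→ [157, 181, 185]


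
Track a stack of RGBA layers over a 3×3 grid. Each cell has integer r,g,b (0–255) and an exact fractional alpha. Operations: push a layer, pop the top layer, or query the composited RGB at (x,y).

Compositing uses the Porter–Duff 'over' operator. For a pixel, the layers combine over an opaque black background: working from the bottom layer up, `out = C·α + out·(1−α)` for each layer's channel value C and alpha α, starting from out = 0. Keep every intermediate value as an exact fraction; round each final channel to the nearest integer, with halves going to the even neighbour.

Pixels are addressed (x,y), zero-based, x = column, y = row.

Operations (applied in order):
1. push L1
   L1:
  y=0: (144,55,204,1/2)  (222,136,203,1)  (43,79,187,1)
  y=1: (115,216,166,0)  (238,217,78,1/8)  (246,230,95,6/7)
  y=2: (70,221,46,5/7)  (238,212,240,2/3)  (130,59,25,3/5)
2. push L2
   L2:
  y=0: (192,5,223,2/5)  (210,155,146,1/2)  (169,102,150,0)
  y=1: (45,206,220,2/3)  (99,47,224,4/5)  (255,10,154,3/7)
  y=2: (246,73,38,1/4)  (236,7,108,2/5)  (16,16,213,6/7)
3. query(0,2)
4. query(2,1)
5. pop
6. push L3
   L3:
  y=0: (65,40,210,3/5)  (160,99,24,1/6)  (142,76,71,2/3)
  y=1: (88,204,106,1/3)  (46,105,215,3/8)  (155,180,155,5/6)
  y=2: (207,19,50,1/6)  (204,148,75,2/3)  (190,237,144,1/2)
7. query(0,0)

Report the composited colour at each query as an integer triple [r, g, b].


query (0,2) [L1,L2] — begin 0,0,0
L1 α=5/7: [50, 1105/7, 230/7]
L2 α=1/4: [99, 1913/14, 239/7]
= [99, 137, 34]

(2,1) stack=L1,L2; from [0,0,0]:
L1 α=6/7: [1476/7, 1380/7, 570/7]
L2 α=3/7: [11259/49, 5730/49, 5514/49]
= [230, 117, 113]

query (0,0) [L1,L3] — begin 0,0,0
+L1 (α=1/2) → [72, 55/2, 102]
+L3 (α=3/5) → [339/5, 35, 834/5]
= [68, 35, 167]


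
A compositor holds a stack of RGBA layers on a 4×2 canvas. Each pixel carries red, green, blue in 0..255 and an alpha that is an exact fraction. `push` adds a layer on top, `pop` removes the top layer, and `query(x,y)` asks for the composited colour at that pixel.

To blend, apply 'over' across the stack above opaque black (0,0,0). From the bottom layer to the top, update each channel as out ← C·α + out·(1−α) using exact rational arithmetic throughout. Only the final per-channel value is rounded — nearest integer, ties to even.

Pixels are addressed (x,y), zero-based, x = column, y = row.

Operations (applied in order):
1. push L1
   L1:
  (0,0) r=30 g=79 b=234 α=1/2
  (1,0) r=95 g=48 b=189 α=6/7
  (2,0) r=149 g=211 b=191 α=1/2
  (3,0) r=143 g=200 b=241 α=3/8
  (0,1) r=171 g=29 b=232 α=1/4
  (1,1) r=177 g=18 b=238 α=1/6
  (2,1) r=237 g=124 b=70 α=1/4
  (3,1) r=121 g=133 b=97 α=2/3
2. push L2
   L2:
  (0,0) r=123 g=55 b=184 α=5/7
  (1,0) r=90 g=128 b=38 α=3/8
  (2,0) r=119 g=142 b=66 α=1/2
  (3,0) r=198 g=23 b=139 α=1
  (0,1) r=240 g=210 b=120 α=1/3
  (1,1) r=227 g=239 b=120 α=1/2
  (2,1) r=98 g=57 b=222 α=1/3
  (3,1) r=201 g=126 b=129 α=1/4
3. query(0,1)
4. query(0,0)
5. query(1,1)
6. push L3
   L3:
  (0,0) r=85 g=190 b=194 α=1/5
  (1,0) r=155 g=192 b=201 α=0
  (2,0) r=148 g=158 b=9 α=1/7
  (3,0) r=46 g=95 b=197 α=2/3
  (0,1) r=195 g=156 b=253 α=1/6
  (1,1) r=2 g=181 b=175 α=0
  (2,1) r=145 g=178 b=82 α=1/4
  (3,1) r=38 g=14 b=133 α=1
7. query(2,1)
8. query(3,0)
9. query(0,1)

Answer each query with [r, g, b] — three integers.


at x=0,y=1 over L1,L2:
L1 α=1/4: [171/4, 29/4, 58]
L2 α=1/3: [217/2, 449/6, 236/3]
= [108, 75, 79]

at x=0,y=0 over L1,L2:
after L1 α=1/2: [15, 79/2, 117]
after L2 α=5/7: [645/7, 354/7, 1154/7]
= [92, 51, 165]

(1,1) stack=L1,L2; from [0,0,0]:
after L1 α=1/6: [59/2, 3, 119/3]
after L2 α=1/2: [513/4, 121, 479/6]
rounded: [128, 121, 80]

query (2,1) [L1,L2,L3] — begin 0,0,0
after L1 α=1/4: [237/4, 31, 35/2]
after L2 α=1/3: [433/6, 119/3, 257/3]
after L3 α=1/4: [723/8, 297/4, 339/4]
rounded: [90, 74, 85]

(3,0) stack=L1,L2,L3; from [0,0,0]:
+L1 (α=3/8) → [429/8, 75, 723/8]
+L2 (α=1) → [198, 23, 139]
+L3 (α=2/3) → [290/3, 71, 533/3]
= [97, 71, 178]

(0,1) stack=L1,L2,L3; from [0,0,0]:
after L1 α=1/4: [171/4, 29/4, 58]
after L2 α=1/3: [217/2, 449/6, 236/3]
after L3 α=1/6: [1475/12, 3181/36, 1939/18]
→ [123, 88, 108]


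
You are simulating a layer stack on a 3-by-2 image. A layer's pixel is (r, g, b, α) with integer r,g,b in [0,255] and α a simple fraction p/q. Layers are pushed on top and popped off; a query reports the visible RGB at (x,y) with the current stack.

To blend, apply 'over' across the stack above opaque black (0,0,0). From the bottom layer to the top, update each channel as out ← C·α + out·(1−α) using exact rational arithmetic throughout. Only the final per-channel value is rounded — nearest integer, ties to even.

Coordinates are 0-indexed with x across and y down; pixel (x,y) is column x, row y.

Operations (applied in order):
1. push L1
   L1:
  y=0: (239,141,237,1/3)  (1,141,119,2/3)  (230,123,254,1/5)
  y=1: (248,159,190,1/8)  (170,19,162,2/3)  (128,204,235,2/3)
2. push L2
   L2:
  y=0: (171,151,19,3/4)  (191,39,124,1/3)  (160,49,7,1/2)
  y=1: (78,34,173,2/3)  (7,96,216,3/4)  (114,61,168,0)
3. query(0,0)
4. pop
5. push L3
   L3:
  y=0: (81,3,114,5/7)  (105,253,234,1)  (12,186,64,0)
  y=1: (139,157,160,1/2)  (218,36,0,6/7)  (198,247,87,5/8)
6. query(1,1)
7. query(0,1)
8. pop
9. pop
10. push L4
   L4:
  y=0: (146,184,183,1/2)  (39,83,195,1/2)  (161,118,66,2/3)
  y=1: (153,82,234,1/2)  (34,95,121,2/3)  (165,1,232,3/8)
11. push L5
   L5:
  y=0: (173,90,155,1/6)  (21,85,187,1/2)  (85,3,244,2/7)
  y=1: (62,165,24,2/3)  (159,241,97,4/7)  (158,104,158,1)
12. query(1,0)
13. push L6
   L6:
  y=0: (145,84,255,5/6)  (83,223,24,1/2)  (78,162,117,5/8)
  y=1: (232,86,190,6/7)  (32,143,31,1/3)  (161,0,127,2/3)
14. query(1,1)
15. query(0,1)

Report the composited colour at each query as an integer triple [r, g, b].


at x=0,y=0 over L1,L2:
after L1 α=1/3: [239/3, 47, 79]
after L2 α=3/4: [889/6, 125, 34]
rounded: [148, 125, 34]

query (1,1) [L1,L3] — begin 0,0,0
L1 α=2/3: [340/3, 38/3, 108]
L3 α=6/7: [4264/21, 98/3, 108/7]
→ [203, 33, 15]

at x=0,y=1 over L1,L3:
after L1 α=1/8: [31, 159/8, 95/4]
after L3 α=1/2: [85, 1415/16, 735/8]
= [85, 88, 92]

(1,0) stack=L4,L5; from [0,0,0]:
L4 α=1/2: [39/2, 83/2, 195/2]
L5 α=1/2: [81/4, 253/4, 569/4]
rounded: [20, 63, 142]

(1,1) stack=L4,L5,L6; from [0,0,0]:
+L4 (α=2/3) → [68/3, 190/3, 242/3]
+L5 (α=4/7) → [704/7, 1154/7, 90]
+L6 (α=1/3) → [544/7, 1103/7, 211/3]
rounded: [78, 158, 70]

query (0,1) [L4,L5,L6] — begin 0,0,0
L4 α=1/2: [153/2, 41, 117]
L5 α=2/3: [401/6, 371/3, 55]
L6 α=6/7: [8753/42, 1919/21, 1195/7]
rounded: [208, 91, 171]


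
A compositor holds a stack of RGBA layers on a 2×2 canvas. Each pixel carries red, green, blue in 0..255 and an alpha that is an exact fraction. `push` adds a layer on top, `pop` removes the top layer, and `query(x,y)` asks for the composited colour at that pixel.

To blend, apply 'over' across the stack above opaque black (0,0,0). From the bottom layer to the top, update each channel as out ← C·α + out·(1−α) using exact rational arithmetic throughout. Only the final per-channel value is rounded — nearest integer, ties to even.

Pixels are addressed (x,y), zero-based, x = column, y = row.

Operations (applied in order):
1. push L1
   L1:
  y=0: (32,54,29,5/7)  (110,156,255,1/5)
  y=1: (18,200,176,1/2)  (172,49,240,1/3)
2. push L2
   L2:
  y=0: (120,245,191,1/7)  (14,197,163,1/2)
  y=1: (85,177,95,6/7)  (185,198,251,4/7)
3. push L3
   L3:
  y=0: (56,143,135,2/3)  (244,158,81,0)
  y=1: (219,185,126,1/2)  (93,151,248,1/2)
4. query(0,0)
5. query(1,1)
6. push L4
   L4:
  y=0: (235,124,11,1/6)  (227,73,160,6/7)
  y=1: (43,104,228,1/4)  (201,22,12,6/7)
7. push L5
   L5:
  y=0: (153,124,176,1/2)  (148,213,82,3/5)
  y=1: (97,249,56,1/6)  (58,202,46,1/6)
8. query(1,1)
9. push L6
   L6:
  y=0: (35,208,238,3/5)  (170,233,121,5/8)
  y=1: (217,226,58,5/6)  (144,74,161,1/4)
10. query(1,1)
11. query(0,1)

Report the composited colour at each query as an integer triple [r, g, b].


query (0,0) [L1,L2,L3] — begin 0,0,0
L1 α=5/7: [160/7, 270/7, 145/7]
L2 α=1/7: [1800/49, 3335/49, 2207/49]
L3 α=2/3: [7288/147, 5783/49, 15437/147]
rounded: [50, 118, 105]

query (1,1) [L1,L2,L3] — begin 0,0,0
+L1 (α=1/3) → [172/3, 49/3, 80]
+L2 (α=4/7) → [912/7, 841/7, 1244/7]
+L3 (α=1/2) → [1563/14, 949/7, 1490/7]
rounded: [112, 136, 213]

at x=1,y=1 over L1,L2,L3,L4,L5:
after L1 α=1/3: [172/3, 49/3, 80]
after L2 α=4/7: [912/7, 841/7, 1244/7]
after L3 α=1/2: [1563/14, 949/7, 1490/7]
after L4 α=6/7: [18447/98, 1873/49, 1994/49]
after L5 α=1/6: [97919/588, 6421/98, 6112/147]
→ [167, 66, 42]

(1,1) stack=L1,L2,L3,L4,L5,L6; from [0,0,0]:
after L1 α=1/3: [172/3, 49/3, 80]
after L2 α=4/7: [912/7, 841/7, 1244/7]
after L3 α=1/2: [1563/14, 949/7, 1490/7]
after L4 α=6/7: [18447/98, 1873/49, 1994/49]
after L5 α=1/6: [97919/588, 6421/98, 6112/147]
after L6 α=1/4: [126143/784, 26515/392, 14001/196]
rounded: [161, 68, 71]

(0,1) stack=L1,L2,L3,L4,L5,L6; from [0,0,0]:
L1 α=1/2: [9, 100, 88]
L2 α=6/7: [519/7, 166, 94]
L3 α=1/2: [1026/7, 351/2, 110]
L4 α=1/4: [3379/28, 1261/8, 279/2]
L5 α=1/6: [6537/56, 8297/48, 1507/12]
L6 α=5/6: [67297/336, 62537/288, 4987/72]
rounded: [200, 217, 69]


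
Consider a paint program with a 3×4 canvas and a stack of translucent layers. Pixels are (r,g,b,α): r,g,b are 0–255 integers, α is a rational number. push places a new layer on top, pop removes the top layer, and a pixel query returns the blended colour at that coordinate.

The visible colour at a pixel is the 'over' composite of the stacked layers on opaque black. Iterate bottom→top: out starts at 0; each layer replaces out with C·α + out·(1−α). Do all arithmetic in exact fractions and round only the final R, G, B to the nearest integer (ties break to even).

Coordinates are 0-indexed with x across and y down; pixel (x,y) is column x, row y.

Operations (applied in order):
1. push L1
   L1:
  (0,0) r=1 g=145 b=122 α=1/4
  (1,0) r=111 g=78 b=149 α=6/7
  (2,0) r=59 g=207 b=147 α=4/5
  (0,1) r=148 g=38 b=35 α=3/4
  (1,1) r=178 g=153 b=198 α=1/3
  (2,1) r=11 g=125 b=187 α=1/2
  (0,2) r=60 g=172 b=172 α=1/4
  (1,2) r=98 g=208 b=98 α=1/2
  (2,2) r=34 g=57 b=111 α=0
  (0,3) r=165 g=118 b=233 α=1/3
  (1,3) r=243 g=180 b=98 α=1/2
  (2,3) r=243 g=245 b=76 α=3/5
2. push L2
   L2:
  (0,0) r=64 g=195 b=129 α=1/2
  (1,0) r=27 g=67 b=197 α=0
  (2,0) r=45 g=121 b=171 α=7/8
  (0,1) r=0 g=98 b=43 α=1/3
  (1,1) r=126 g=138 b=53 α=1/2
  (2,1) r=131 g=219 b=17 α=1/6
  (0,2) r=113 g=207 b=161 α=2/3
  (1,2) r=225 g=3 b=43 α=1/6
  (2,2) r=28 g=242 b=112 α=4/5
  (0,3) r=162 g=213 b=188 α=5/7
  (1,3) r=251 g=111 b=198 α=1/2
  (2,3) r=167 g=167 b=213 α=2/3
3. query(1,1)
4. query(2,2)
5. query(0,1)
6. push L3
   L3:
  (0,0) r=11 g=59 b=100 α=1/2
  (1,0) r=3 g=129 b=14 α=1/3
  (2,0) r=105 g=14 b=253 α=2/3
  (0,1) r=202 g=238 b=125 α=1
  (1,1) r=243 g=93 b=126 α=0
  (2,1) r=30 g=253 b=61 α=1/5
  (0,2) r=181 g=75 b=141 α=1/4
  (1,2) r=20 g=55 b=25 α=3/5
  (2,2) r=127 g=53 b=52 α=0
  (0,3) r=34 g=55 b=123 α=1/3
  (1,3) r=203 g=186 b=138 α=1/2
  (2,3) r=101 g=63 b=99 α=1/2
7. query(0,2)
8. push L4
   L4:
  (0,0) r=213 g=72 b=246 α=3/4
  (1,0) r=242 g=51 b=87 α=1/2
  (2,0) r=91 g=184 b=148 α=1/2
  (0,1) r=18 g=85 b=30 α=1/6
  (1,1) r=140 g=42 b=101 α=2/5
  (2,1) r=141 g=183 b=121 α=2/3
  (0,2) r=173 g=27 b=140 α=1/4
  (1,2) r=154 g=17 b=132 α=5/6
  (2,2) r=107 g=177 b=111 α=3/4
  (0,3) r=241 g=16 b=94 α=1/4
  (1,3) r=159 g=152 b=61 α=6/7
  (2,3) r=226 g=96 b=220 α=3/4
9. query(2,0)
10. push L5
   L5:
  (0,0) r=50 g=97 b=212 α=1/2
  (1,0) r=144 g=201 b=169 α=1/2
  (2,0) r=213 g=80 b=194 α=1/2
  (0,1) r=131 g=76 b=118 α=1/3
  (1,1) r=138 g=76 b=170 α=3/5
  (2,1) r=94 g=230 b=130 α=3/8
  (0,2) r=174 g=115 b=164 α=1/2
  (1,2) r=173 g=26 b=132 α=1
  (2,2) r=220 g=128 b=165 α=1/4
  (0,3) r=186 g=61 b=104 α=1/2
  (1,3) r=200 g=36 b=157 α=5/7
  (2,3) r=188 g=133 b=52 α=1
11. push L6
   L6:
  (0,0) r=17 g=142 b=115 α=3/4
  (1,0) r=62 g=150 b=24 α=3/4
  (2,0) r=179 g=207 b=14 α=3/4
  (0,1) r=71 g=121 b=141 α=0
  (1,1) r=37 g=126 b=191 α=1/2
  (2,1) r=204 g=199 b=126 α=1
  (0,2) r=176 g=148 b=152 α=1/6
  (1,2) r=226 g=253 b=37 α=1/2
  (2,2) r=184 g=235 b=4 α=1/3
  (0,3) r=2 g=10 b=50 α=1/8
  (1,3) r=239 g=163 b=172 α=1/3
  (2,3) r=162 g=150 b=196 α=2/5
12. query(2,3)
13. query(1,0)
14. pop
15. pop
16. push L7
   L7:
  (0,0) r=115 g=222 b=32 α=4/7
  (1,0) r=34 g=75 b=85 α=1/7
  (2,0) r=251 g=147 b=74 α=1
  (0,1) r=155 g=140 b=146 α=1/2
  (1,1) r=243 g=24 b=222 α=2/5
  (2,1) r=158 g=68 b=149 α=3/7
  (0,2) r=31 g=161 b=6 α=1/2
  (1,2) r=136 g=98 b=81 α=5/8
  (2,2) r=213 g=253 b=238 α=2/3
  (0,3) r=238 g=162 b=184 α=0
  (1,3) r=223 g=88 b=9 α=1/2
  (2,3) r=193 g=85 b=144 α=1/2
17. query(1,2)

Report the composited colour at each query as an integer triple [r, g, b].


query (1,1) [L1,L2] — begin 0,0,0
after L1 α=1/3: [178/3, 51, 66]
after L2 α=1/2: [278/3, 189/2, 119/2]
= [93, 94, 60]

query (2,2) [L1,L2] — begin 0,0,0
+L1 (α=0) → [0, 0, 0]
+L2 (α=4/5) → [112/5, 968/5, 448/5]
→ [22, 194, 90]

at x=0,y=1 over L1,L2:
after L1 α=3/4: [111, 57/2, 105/4]
after L2 α=1/3: [74, 155/3, 191/6]
→ [74, 52, 32]

(0,2) stack=L1,L2,L3; from [0,0,0]:
L1 α=1/4: [15, 43, 43]
L2 α=2/3: [241/3, 457/3, 365/3]
L3 α=1/4: [211/2, 133, 253/2]
→ [106, 133, 126]

query (2,0) [L1,L2,L3,L4] — begin 0,0,0
L1 α=4/5: [236/5, 828/5, 588/5]
L2 α=7/8: [1811/40, 5063/40, 6573/40]
L3 α=2/3: [10211/120, 2061/40, 26813/120]
L4 α=1/2: [21131/240, 9421/80, 44573/240]
= [88, 118, 186]

query (2,3) [L1,L2,L3,L4,L5,L6] — begin 0,0,0
L1 α=3/5: [729/5, 147, 228/5]
L2 α=2/3: [2399/15, 481/3, 786/5]
L3 α=1/2: [1957/15, 335/3, 1281/10]
L4 α=3/4: [12127/60, 1199/12, 7881/40]
L5 α=1: [188, 133, 52]
L6 α=2/5: [888/5, 699/5, 548/5]
= [178, 140, 110]

(1,0) stack=L1,L2,L3,L4,L5,L6; from [0,0,0]:
after L1 α=6/7: [666/7, 468/7, 894/7]
after L2 α=0: [666/7, 468/7, 894/7]
after L3 α=1/3: [451/7, 613/7, 1886/21]
after L4 α=1/2: [2145/14, 485/7, 3713/42]
after L5 α=1/2: [4161/28, 946/7, 10811/84]
after L6 α=3/4: [9369/112, 1024/7, 16859/336]
→ [84, 146, 50]

query (1,2) [L1,L2,L3,L4,L7] — begin 0,0,0
+L1 (α=1/2) → [49, 104, 49]
+L2 (α=1/6) → [235/3, 523/6, 48]
+L3 (α=3/5) → [130/3, 1018/15, 171/5]
+L4 (α=5/6) → [1220/9, 2293/90, 1157/10]
+L7 (α=5/8) → [815/6, 16993/240, 7521/80]
→ [136, 71, 94]


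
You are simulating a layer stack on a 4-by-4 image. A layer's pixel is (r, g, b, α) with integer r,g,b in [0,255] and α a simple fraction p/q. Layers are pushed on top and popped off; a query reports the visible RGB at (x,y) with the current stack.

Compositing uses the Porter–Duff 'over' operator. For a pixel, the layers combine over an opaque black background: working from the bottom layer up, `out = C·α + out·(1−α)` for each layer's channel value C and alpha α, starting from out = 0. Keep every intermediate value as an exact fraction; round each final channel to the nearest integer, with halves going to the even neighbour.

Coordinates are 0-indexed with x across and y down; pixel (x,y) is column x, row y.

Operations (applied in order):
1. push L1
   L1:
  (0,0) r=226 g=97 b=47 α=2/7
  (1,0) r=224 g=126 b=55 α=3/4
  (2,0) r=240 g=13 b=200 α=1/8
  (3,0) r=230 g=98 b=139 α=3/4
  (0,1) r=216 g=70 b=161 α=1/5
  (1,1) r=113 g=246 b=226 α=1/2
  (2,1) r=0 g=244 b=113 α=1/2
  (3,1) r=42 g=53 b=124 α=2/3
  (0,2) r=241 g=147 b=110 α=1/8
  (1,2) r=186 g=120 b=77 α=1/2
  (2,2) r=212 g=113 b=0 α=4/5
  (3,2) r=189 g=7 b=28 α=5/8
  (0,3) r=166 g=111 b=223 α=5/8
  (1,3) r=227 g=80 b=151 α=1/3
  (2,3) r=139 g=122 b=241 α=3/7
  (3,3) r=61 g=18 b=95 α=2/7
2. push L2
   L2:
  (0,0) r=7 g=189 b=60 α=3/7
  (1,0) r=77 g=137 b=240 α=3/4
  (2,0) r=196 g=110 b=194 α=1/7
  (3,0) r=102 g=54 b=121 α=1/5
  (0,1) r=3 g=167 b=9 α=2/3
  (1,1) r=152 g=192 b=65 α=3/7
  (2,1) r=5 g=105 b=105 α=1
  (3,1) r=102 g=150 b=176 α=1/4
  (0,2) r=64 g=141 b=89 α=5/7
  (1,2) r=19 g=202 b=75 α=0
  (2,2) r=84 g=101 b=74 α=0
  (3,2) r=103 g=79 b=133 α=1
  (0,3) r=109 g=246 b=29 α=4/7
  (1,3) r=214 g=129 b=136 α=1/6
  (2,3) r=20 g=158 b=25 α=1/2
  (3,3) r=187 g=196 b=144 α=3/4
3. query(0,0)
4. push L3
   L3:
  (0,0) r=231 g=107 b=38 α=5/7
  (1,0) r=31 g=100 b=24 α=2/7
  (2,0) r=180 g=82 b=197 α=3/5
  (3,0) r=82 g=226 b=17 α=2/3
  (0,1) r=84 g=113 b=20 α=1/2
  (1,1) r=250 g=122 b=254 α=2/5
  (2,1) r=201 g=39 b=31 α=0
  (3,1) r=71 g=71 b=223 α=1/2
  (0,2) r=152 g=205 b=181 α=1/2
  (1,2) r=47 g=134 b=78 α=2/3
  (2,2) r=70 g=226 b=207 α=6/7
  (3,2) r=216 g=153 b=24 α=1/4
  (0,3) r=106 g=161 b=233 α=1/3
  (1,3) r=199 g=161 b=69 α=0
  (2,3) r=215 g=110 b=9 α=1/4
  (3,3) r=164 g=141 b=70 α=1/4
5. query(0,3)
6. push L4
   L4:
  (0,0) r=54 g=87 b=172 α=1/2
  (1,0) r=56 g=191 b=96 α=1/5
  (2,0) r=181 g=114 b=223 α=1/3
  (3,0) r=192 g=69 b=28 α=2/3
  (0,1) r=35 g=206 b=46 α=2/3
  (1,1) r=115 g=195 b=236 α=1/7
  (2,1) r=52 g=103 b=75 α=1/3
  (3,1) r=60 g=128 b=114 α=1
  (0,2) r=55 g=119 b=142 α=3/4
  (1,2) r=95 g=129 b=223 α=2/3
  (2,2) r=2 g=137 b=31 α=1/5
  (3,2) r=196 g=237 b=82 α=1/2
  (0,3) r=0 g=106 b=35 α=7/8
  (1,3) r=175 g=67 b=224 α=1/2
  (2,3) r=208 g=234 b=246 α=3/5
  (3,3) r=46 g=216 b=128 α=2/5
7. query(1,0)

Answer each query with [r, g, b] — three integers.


query (0,0) [L1,L2] — begin 0,0,0
L1 α=2/7: [452/7, 194/7, 94/7]
L2 α=3/7: [1955/49, 4745/49, 1636/49]
rounded: [40, 97, 33]

query (0,3) [L1,L2,L3] — begin 0,0,0
after L1 α=5/8: [415/4, 555/8, 1115/8]
after L2 α=4/7: [427/4, 9537/56, 4273/56]
after L3 α=1/3: [213/2, 14045/84, 3599/28]
= [106, 167, 129]

at x=1,y=0 over L1,L2,L3,L4:
after L1 α=3/4: [168, 189/2, 165/4]
after L2 α=3/4: [399/4, 1011/8, 3045/16]
after L3 α=2/7: [2243/28, 6655/56, 15993/112]
after L4 α=1/5: [527/7, 9329/70, 18681/140]
rounded: [75, 133, 133]


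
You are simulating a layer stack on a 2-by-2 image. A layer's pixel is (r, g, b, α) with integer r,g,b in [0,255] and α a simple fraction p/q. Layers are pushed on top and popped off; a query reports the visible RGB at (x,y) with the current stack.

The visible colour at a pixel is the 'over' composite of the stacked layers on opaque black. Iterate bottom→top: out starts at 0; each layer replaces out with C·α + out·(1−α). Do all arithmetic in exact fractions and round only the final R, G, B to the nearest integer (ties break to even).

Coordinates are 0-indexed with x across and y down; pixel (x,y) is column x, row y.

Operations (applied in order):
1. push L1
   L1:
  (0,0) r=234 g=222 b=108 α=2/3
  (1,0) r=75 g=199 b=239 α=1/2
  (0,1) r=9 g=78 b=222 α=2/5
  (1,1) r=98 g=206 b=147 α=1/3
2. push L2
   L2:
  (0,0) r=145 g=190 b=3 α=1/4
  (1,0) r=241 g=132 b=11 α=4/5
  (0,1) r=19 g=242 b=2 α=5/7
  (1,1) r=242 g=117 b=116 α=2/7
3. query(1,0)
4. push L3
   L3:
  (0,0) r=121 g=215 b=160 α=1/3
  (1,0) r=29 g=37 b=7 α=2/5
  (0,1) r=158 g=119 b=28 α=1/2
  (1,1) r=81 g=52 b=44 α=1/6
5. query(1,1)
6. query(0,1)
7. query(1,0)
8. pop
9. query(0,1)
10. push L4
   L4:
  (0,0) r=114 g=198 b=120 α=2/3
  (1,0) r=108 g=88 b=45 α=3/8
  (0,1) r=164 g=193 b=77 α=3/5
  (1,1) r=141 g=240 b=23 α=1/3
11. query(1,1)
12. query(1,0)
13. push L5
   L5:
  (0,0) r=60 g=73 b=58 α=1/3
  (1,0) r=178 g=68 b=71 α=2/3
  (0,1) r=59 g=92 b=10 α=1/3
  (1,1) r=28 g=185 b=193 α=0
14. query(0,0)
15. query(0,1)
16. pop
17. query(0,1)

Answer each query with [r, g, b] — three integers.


at x=1,y=0 over L1,L2:
after L1 α=1/2: [75/2, 199/2, 239/2]
after L2 α=4/5: [2003/10, 251/2, 327/10]
→ [200, 126, 33]

query (1,1) [L1,L2,L3] — begin 0,0,0
+L1 (α=1/3) → [98/3, 206/3, 49]
+L2 (α=2/7) → [1942/21, 1732/21, 477/7]
+L3 (α=1/6) → [11411/126, 4876/63, 2693/42]
= [91, 77, 64]

query (0,1) [L1,L2,L3] — begin 0,0,0
after L1 α=2/5: [18/5, 156/5, 444/5]
after L2 α=5/7: [73/5, 6362/35, 134/5]
after L3 α=1/2: [863/10, 10527/70, 137/5]
→ [86, 150, 27]

query (1,0) [L1,L2,L3] — begin 0,0,0
after L1 α=1/2: [75/2, 199/2, 239/2]
after L2 α=4/5: [2003/10, 251/2, 327/10]
after L3 α=2/5: [6589/50, 901/10, 1121/50]
→ [132, 90, 22]

query (0,1) [L1,L2] — begin 0,0,0
L1 α=2/5: [18/5, 156/5, 444/5]
L2 α=5/7: [73/5, 6362/35, 134/5]
rounded: [15, 182, 27]

at x=1,y=1 over L1,L2,L4:
+L1 (α=1/3) → [98/3, 206/3, 49]
+L2 (α=2/7) → [1942/21, 1732/21, 477/7]
+L4 (α=1/3) → [6845/63, 8504/63, 1115/21]
→ [109, 135, 53]

at x=1,y=0 over L1,L2,L4:
after L1 α=1/2: [75/2, 199/2, 239/2]
after L2 α=4/5: [2003/10, 251/2, 327/10]
after L4 α=3/8: [2651/16, 1783/16, 597/16]
→ [166, 111, 37]

query (0,0) [L1,L2,L4,L5] — begin 0,0,0
after L1 α=2/3: [156, 148, 72]
after L2 α=1/4: [613/4, 317/2, 219/4]
after L4 α=2/3: [1525/12, 1109/6, 393/4]
after L5 α=1/3: [1885/18, 1328/9, 509/6]
= [105, 148, 85]

(0,1) stack=L1,L2,L4,L5; from [0,0,0]:
after L1 α=2/5: [18/5, 156/5, 444/5]
after L2 α=5/7: [73/5, 6362/35, 134/5]
after L4 α=3/5: [2606/25, 32989/175, 1423/25]
after L5 α=1/3: [2229/25, 82078/525, 1032/25]
rounded: [89, 156, 41]

query (0,1) [L1,L2,L4] — begin 0,0,0
+L1 (α=2/5) → [18/5, 156/5, 444/5]
+L2 (α=5/7) → [73/5, 6362/35, 134/5]
+L4 (α=3/5) → [2606/25, 32989/175, 1423/25]
rounded: [104, 189, 57]
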